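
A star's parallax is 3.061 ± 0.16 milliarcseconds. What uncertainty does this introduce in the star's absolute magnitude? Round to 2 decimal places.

M = m − 5 log₁₀ d + 5 = m + 5 log₁₀ p + 5, so ∂M/∂p = 5/(p ln 10).
σ_M = (5/ln 10) · (σ_p/p) = 2.1715 × 0.16/3.061 = 2.1715 × 0.05227 = 0.1135.

σ_M = 0.11 mag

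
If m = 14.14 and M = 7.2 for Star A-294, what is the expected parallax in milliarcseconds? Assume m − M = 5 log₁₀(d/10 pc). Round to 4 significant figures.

m − M = 14.14 − 7.2 = 6.94.
d = 10^((m−M)/5 + 1) = 10^2.388 = 244.34 pc.
p = 1/d = 1/244.34 = 0.0040927 arcsec = 4.0927 mas.

4.093 mas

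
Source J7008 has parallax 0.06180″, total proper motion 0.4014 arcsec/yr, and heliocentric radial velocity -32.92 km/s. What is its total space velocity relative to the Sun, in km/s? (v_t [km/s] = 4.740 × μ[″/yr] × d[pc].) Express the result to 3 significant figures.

45.1 km/s

d = 1/p = 1/0.06180″ = 16.181 pc.
v_t = 4.740 μ d = 4.740 × 0.4014 × 16.181 = 30.787 km/s.
v = √(v_r² + v_t²) = √((-32.92)² + 30.787²) = √2031.57 = 45.073 km/s.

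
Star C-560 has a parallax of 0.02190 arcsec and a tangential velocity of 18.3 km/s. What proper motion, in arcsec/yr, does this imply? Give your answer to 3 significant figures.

d = 1/p = 1/0.02190″ = 45.662 pc.
μ = v_t / (4.74 d) = 18.3 / (4.74 × 45.662) = 18.3 / 216.44 = 0.08455 ″/yr.

0.0846 arcsec/yr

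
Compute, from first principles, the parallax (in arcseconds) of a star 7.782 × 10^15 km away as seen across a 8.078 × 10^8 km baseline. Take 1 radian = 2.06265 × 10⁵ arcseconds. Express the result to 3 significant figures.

0.0214 arcsec

θ ≈ B/d = (8.078 × 10^8) / (7.782 × 10^15) = 1.0380 × 10^-7 rad.
In arcseconds: 1.0380 × 10^-7 × 206265 = 0.02141″.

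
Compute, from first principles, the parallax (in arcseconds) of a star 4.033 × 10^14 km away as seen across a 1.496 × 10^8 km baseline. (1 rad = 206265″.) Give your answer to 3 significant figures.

θ ≈ B/d = (1.496 × 10^8) / (4.033 × 10^14) = 3.7094 × 10^-7 rad.
In arcseconds: 3.7094 × 10^-7 × 206265 = 0.076512″.

0.0765 arcsec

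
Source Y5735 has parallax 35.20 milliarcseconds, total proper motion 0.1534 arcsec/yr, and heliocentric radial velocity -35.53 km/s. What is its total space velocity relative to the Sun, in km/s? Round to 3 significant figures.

41.1 km/s

d = 1/p = 1/0.03520″ = 28.409 pc.
v_t = 4.740 μ d = 4.740 × 0.1534 × 28.409 = 20.657 km/s.
v = √(v_r² + v_t²) = √((-35.53)² + 20.657²) = √1689.09 = 41.099 km/s.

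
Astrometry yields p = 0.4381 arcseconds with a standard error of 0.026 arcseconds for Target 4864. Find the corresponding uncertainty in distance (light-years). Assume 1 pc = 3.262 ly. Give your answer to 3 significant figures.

d = 1/p, so σ_d = σ_p / p².
σ_d = 0.0260 / (0.4381)² = 0.0260 / 0.19193 = 0.13547 pc = 0.13547 × 3.262 ly = 0.4419 ly.

0.442 ly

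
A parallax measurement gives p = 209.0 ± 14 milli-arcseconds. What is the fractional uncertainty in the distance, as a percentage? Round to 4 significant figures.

For d = 1/p, |σ_d/d| = |σ_p/p|.
σ_p/p = 14 / 209.0 = 0.066986 = 6.6986%.

6.699%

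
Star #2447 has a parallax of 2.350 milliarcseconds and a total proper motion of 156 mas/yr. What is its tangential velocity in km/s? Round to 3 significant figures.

d = 1/p = 1/0.002350″ = 425.53 pc.
μ = 156 mas/yr = 0.156 ″/yr.
v_t = 4.74 × μ × d = 4.74 × 0.156 × 425.53 = 314.65 km/s.

315 km/s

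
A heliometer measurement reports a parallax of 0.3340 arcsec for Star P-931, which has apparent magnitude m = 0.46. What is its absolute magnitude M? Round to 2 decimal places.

M = 3.08

d = 1/p = 1/0.3340″ = 2.994 pc.
m − M = 5 log₁₀(2.994) − 5 = 2.3813 − 5 = -2.6187.
M = m − (m − M) = 0.46 − (-2.6187) = 3.08.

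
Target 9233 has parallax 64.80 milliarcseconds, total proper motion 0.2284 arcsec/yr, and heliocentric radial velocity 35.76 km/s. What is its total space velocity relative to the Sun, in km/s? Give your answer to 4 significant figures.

39.47 km/s

d = 1/p = 1/0.06480″ = 15.432 pc.
v_t = 4.740 μ d = 4.740 × 0.2284 × 15.432 = 16.707 km/s.
v = √(v_r² + v_t²) = √(35.76² + 16.707²) = √1557.9 = 39.47 km/s.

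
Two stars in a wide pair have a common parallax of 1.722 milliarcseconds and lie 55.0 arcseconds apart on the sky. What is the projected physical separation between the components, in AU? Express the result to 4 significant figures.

31940 AU

d = 1/p = 1/0.001722″ = 580.72 pc.
At distance d (pc), an angle of θ arcsec spans θ·d AU: s = 55.0 × 580.72 = 31940 AU.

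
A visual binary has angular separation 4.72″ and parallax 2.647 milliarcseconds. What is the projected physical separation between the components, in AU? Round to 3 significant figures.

d = 1/p = 1/0.002647″ = 377.79 pc.
At distance d (pc), an angle of θ arcsec spans θ·d AU: s = 4.72 × 377.79 = 1783.2 AU.

1780 AU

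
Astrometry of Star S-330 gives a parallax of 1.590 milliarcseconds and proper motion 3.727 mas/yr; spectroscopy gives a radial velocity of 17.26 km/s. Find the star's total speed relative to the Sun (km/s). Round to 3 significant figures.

d = 1/p = 1/0.001590″ = 628.93 pc.
μ = 3.727 mas/yr = 0.003727 ″/yr.
v_t = 4.740 μ d = 4.740 × 0.003727 × 628.93 = 11.111 km/s.
v = √(v_r² + v_t²) = √(17.26² + 11.111²) = √421.362 = 20.527 km/s.

20.5 km/s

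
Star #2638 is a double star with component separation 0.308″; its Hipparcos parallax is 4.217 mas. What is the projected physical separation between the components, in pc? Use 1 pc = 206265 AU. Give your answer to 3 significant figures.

d = 1/p = 1/0.004217″ = 237.14 pc.
At distance d (pc), an angle of θ arcsec spans θ·d AU: s = 0.308 × 237.14 = 73.039 AU.
= 73.039 / 206265 = 0.00035410 pc.

0.000354 pc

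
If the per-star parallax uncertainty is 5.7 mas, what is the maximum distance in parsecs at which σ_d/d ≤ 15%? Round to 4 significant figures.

σ_d/d = σ_p/p, so the condition is σ_p/p ≤ 0.15, i.e. p ≥ σ_p/0.15.
p_min = 5.7/0.15 = 38 mas = 0.038 arcsec.
d_max = 1/p_min = 1/0.038 = 26.316 pc.

26.32 pc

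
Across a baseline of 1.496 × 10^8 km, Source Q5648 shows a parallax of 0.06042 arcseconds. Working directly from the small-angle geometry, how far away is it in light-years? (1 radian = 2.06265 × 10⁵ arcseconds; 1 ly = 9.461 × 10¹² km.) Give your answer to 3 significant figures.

54.0 ly

θ = 0.06042″ = 0.06042/206265 = 2.9292 × 10^-7 rad.
d = B/θ = (1.496 × 10^8) / (2.9292 × 10^-7) = 5.1072 × 10^14 km = (5.1072 × 10^14) / (9.461 × 10^12) ly = 53.982 ly.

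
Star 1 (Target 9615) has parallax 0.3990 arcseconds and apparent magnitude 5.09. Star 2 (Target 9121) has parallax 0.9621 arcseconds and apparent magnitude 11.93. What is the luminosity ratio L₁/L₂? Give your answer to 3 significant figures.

L₁/L₂ = 3170

d₁ = 1/p₁ = 1/0.3990″ = 2.5063 pc; d₂ = 1/p₂ = 1/0.9621″ = 1.0394 pc.
M₁ = m₁ − 5 log₁₀ d₁ + 5 = 5.09 − 1.9952 + 5 = 8.0948.
M₂ = 11.93 − 0.0839 + 5 = 16.8461.
L₁/L₂ = 10^(0.4(M₂ − M₁)) = 10^(0.4 × 8.7513) = 10^3.50052 = 3166.1.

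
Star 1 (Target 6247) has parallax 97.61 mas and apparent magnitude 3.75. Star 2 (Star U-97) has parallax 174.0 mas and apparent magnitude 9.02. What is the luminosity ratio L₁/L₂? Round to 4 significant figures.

d₁ = 1/p₁ = 1/0.09761″ = 10.245 pc; d₂ = 1/p₂ = 1/0.1740″ = 5.7471 pc.
M₁ = m₁ − 5 log₁₀ d₁ + 5 = 3.75 − 5.0526 + 5 = 3.6974.
M₂ = 9.02 − 3.7972 + 5 = 10.2228.
L₁/L₂ = 10^(0.4(M₂ − M₁)) = 10^(0.4 × 6.5254) = 10^2.61016 = 407.53.

L₁/L₂ = 407.5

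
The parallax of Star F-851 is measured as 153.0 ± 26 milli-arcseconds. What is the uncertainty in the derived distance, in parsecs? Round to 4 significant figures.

d = 1/p, so σ_d = σ_p / p².
σ_d = 0.0260 / (0.1530)² = 0.0260 / 0.023409 = 1.1107 pc.

1.111 pc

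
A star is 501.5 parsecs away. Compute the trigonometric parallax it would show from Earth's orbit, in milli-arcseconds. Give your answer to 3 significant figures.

p = 1/d = 1/501.5 = 0.001994 arcsec.
= 0.001994 × 1000 = 1.994 mas.

1.99 mas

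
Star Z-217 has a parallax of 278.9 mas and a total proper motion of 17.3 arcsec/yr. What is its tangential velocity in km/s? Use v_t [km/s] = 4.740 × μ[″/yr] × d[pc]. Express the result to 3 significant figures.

294 km/s

d = 1/p = 1/0.2789″ = 3.5855 pc.
v_t = 4.74 × μ × d = 4.74 × 17.3 × 3.5855 = 294.02 km/s.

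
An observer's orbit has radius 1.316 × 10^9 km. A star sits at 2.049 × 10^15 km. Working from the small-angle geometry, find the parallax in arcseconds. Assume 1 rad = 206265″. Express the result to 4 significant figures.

θ ≈ B/d = (1.316 × 10^9) / (2.049 × 10^15) = 6.4226 × 10^-7 rad.
In arcseconds: 6.4226 × 10^-7 × 206265 = 0.13248″.

0.1325 arcsec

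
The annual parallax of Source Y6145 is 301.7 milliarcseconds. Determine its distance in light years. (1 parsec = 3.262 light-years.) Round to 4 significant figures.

p = 301.7 milliarcseconds = 0.3017 arcsec.
d = 1/p = 1/0.3017 = 3.3146 pc.
In light-years: 3.3146 × 3.262 = 10.812 ly.

10.81 light years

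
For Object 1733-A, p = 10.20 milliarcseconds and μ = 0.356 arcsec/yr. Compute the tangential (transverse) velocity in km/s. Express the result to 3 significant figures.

d = 1/p = 1/0.01020″ = 98.039 pc.
v_t = 4.74 × μ × d = 4.74 × 0.356 × 98.039 = 165.43 km/s.

165 km/s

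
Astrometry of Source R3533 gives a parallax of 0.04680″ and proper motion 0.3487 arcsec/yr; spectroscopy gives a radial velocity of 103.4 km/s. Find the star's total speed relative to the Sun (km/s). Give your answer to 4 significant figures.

109.3 km/s

d = 1/p = 1/0.04680″ = 21.368 pc.
v_t = 4.740 μ d = 4.740 × 0.3487 × 21.368 = 35.318 km/s.
v = √(v_r² + v_t²) = √(103.4² + 35.318²) = √11938.9 = 109.27 km/s.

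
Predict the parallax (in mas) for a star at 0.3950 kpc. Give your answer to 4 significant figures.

2.532 mas

d = 0.3950 kpc = 395 pc.
p = 1/d = 1/395 = 0.0025316 arcsec.
= 0.0025316 × 1000 = 2.5316 mas.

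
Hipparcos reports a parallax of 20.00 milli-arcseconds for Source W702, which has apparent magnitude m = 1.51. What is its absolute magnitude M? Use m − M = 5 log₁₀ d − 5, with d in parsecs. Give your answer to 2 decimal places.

M = -1.98

d = 1/p = 1/0.02000″ = 50 pc.
m − M = 5 log₁₀(50) − 5 = 8.4949 − 5 = 3.4949.
M = m − (m − M) = 1.51 − 3.4949 = -1.98.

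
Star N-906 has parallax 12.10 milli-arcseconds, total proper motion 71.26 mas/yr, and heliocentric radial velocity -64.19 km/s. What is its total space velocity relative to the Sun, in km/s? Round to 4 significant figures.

d = 1/p = 1/0.01210″ = 82.645 pc.
μ = 71.26 mas/yr = 0.07126 ″/yr.
v_t = 4.740 μ d = 4.740 × 0.07126 × 82.645 = 27.915 km/s.
v = √(v_r² + v_t²) = √((-64.19)² + 27.915²) = √4899.6 = 69.997 km/s.

70.00 km/s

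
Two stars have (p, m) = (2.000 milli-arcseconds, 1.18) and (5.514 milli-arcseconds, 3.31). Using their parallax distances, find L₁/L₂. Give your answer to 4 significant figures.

d₁ = 1/p₁ = 1/0.002000″ = 500 pc; d₂ = 1/p₂ = 1/0.005514″ = 181.36 pc.
M₁ = m₁ − 5 log₁₀ d₁ + 5 = 1.18 − 13.4949 + 5 = -7.3149.
M₂ = 3.31 − 11.2927 + 5 = -2.9827.
L₁/L₂ = 10^(0.4(M₂ − M₁)) = 10^(0.4 × 4.3322) = 10^1.73288 = 54.06.

L₁/L₂ = 54.06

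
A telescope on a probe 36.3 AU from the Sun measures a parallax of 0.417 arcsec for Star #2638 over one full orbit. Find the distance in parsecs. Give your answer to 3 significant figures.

87.1 pc

With baseline B (in AU) and parallax p (in arcsec), d = B/p parsecs.
d = 36.3 / 0.417 = 87.05 pc.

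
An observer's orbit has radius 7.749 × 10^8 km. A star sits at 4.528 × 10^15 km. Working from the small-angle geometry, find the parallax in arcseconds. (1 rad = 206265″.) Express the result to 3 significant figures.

0.0353 arcsec

θ ≈ B/d = (7.749 × 10^8) / (4.528 × 10^15) = 1.7114 × 10^-7 rad.
In arcseconds: 1.7114 × 10^-7 × 206265 = 0.0353″.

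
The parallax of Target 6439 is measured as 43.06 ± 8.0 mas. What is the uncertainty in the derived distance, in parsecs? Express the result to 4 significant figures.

d = 1/p, so σ_d = σ_p / p².
σ_d = 0.00800 / (0.04306)² = 0.00800 / 0.0018542 = 4.3145 pc.

4.315 pc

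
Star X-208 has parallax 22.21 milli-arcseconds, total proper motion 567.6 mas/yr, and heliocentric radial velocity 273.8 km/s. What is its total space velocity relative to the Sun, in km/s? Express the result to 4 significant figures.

d = 1/p = 1/0.02221″ = 45.025 pc.
μ = 567.6 mas/yr = 0.5676 ″/yr.
v_t = 4.740 μ d = 4.740 × 0.5676 × 45.025 = 121.14 km/s.
v = √(v_r² + v_t²) = √(273.8² + 121.14²) = √89641.3 = 299.4 km/s.

299.4 km/s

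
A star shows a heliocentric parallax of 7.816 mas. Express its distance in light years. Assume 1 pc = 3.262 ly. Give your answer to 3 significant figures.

417 light years

p = 7.816 mas = 0.007816 arcsec.
d = 1/p = 1/0.007816 = 127.94 pc.
In light-years: 127.94 × 3.262 = 417.34 ly.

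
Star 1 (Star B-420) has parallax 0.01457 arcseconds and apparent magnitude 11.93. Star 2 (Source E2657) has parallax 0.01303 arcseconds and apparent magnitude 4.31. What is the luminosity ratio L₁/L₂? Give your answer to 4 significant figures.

L₁/L₂ = 0.0007161

d₁ = 1/p₁ = 1/0.01457″ = 68.634 pc; d₂ = 1/p₂ = 1/0.01303″ = 76.746 pc.
M₁ = m₁ − 5 log₁₀ d₁ + 5 = 11.93 − 9.1827 + 5 = 7.7473.
M₂ = 4.31 − 9.4253 + 5 = -0.1153.
L₁/L₂ = 10^(0.4(M₂ − M₁)) = 10^(0.4 × (-7.8626)) = 10^(-3.14504) = 0.00071608.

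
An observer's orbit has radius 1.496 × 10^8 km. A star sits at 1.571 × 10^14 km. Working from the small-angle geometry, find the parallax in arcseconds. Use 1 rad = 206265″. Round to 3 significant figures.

0.196 arcsec

θ ≈ B/d = (1.496 × 10^8) / (1.571 × 10^14) = 9.5226 × 10^-7 rad.
In arcseconds: 9.5226 × 10^-7 × 206265 = 0.19642″.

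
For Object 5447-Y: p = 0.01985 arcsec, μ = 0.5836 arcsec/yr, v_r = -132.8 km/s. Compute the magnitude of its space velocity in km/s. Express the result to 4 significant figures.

d = 1/p = 1/0.01985″ = 50.378 pc.
v_t = 4.740 μ d = 4.740 × 0.5836 × 50.378 = 139.36 km/s.
v = √(v_r² + v_t²) = √((-132.8)² + 139.36²) = √37057 = 192.5 km/s.

192.5 km/s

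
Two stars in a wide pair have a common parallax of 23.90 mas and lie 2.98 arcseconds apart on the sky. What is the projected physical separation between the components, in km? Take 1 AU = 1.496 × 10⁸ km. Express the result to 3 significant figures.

d = 1/p = 1/0.02390″ = 41.841 pc.
At distance d (pc), an angle of θ arcsec spans θ·d AU: s = 2.98 × 41.841 = 124.69 AU.
= 124.69 × 1.496 × 10⁸ km = 1.8654 × 10^10 km.

1.87 × 10^10 km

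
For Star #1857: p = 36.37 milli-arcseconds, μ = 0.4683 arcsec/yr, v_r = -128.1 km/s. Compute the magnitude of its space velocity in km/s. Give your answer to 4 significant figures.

141.9 km/s

d = 1/p = 1/0.03637″ = 27.495 pc.
v_t = 4.740 μ d = 4.740 × 0.4683 × 27.495 = 61.032 km/s.
v = √(v_r² + v_t²) = √((-128.1)² + 61.032²) = √20134.5 = 141.9 km/s.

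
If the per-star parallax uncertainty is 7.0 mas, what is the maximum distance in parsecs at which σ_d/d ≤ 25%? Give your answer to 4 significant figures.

σ_d/d = σ_p/p, so the condition is σ_p/p ≤ 0.25, i.e. p ≥ σ_p/0.25.
p_min = 7.0/0.25 = 28 mas = 0.028 arcsec.
d_max = 1/p_min = 1/0.028 = 35.714 pc.

35.71 pc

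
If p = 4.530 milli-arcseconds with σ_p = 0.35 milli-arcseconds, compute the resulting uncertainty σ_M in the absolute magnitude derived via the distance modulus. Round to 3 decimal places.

M = m − 5 log₁₀ d + 5 = m + 5 log₁₀ p + 5, so ∂M/∂p = 5/(p ln 10).
σ_M = (5/ln 10) · (σ_p/p) = 2.1715 × 0.35/4.530 = 2.1715 × 0.077263 = 0.16778.

σ_M = 0.168 mag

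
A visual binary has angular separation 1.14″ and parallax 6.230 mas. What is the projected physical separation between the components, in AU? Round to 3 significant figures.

183 AU

d = 1/p = 1/0.006230″ = 160.51 pc.
At distance d (pc), an angle of θ arcsec spans θ·d AU: s = 1.14 × 160.51 = 182.98 AU.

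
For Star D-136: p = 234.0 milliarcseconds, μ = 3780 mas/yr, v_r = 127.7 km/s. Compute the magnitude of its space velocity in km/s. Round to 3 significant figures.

149 km/s

d = 1/p = 1/0.2340″ = 4.2735 pc.
μ = 3780 mas/yr = 3.780 ″/yr.
v_t = 4.740 μ d = 4.740 × 3.780 × 4.2735 = 76.569 km/s.
v = √(v_r² + v_t²) = √(127.7² + 76.569²) = √22170.1 = 148.9 km/s.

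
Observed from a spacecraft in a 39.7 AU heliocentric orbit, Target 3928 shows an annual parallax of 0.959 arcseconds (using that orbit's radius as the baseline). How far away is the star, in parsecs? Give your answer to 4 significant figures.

41.40 pc

With baseline B (in AU) and parallax p (in arcsec), d = B/p parsecs.
d = 39.7 / 0.959 = 41.397 pc.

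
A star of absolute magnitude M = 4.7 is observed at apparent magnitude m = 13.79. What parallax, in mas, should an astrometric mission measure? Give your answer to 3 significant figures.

1.52 mas

m − M = 13.79 − 4.7 = 9.09.
d = 10^((m−M)/5 + 1) = 10^2.818 = 657.66 pc.
p = 1/d = 1/657.66 = 0.0015205 arcsec = 1.5205 mas.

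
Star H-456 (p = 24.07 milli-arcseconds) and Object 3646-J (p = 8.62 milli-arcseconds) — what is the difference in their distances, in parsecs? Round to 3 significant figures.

d_A = 1/0.02407″ = 41.545 pc; d_B = 1/0.008620″ = 116.01 pc.
|d_B − d_A| = |116.01 − 41.545| = 74.465 pc.

74.5 pc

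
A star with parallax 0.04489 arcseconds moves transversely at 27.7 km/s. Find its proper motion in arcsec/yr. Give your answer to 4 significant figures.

d = 1/p = 1/0.04489″ = 22.277 pc.
μ = v_t / (4.74 d) = 27.7 / (4.74 × 22.277) = 27.7 / 105.59 = 0.26234 ″/yr.

0.2623 arcsec/yr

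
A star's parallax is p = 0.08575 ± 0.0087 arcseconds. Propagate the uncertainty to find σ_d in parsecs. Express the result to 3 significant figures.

1.18 pc

d = 1/p, so σ_d = σ_p / p².
σ_d = 0.00870 / (0.08575)² = 0.00870 / 0.0073531 = 1.1832 pc.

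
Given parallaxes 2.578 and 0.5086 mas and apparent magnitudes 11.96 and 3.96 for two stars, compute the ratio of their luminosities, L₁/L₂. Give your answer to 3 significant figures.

d₁ = 1/p₁ = 1/0.002578″ = 387.9 pc; d₂ = 1/p₂ = 1/0.0005086″ = 1966.2 pc.
M₁ = m₁ − 5 log₁₀ d₁ + 5 = 11.96 − 12.9436 + 5 = 4.0164.
M₂ = 3.96 − 16.4681 + 5 = -7.5081.
L₁/L₂ = 10^(0.4(M₂ − M₁)) = 10^(0.4 × (-11.5245)) = 10^(-4.60980) = 0.000024558.

L₁/L₂ = 2.46 × 10^-5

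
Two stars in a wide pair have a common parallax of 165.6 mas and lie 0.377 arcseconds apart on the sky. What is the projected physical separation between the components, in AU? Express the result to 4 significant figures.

2.277 AU

d = 1/p = 1/0.1656″ = 6.0386 pc.
At distance d (pc), an angle of θ arcsec spans θ·d AU: s = 0.377 × 6.0386 = 2.2766 AU.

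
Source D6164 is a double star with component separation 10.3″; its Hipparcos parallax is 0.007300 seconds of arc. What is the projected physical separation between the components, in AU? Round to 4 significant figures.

1411 AU

d = 1/p = 1/0.007300″ = 136.99 pc.
At distance d (pc), an angle of θ arcsec spans θ·d AU: s = 10.3 × 136.99 = 1411 AU.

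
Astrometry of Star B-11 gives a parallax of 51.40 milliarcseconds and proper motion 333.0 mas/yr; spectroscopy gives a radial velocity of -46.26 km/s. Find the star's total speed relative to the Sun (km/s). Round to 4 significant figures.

55.52 km/s

d = 1/p = 1/0.05140″ = 19.455 pc.
μ = 333.0 mas/yr = 0.3330 ″/yr.
v_t = 4.740 μ d = 4.740 × 0.3330 × 19.455 = 30.708 km/s.
v = √(v_r² + v_t²) = √((-46.26)² + 30.708²) = √3082.97 = 55.524 km/s.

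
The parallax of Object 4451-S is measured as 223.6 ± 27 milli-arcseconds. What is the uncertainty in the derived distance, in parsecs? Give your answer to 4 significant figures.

d = 1/p, so σ_d = σ_p / p².
σ_d = 0.0270 / (0.2236)² = 0.0270 / 0.049997 = 0.54003 pc.

0.5400 pc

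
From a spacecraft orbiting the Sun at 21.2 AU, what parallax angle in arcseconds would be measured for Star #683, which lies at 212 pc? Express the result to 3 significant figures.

0.100 arcsec

p (arcsec) = B (AU) / d (pc).
p = 21.2 / 212 = 0.1 arcsec.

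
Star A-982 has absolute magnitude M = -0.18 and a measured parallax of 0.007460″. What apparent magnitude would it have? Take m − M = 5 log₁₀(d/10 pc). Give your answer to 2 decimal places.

d = 1/p = 1/0.007460″ = 134.05 pc.
m − M = 5 log₁₀ d − 5 = 5 log₁₀(134.05) − 5 = 10.6363 − 5 = 5.6363.
m = M + (m − M) = -0.18 + 5.6363 = 5.46.

m = 5.46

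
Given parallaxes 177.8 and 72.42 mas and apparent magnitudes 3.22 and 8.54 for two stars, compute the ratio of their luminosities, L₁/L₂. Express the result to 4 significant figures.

d₁ = 1/p₁ = 1/0.1778″ = 5.6243 pc; d₂ = 1/p₂ = 1/0.07242″ = 13.808 pc.
M₁ = m₁ − 5 log₁₀ d₁ + 5 = 3.22 − 3.7503 + 5 = 4.4697.
M₂ = 8.54 − 5.7007 + 5 = 7.8393.
L₁/L₂ = 10^(0.4(M₂ − M₁)) = 10^(0.4 × 3.3696) = 10^1.34784 = 22.276.

L₁/L₂ = 22.28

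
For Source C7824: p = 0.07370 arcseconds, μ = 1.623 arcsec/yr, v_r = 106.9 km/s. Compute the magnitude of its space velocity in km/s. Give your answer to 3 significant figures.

d = 1/p = 1/0.07370″ = 13.569 pc.
v_t = 4.740 μ d = 4.740 × 1.623 × 13.569 = 104.39 km/s.
v = √(v_r² + v_t²) = √(106.9² + 104.39²) = √22324.9 = 149.42 km/s.

149 km/s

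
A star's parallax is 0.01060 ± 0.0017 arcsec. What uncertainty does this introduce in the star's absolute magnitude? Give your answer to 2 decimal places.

σ_M = 0.35 mag

M = m − 5 log₁₀ d + 5 = m + 5 log₁₀ p + 5, so ∂M/∂p = 5/(p ln 10).
σ_M = (5/ln 10) · (σ_p/p) = 2.1715 × 0.0017/0.01060 = 2.1715 × 0.16038 = 0.34827.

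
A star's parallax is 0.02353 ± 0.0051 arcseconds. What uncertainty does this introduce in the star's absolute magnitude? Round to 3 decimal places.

σ_M = 0.471 mag

M = m − 5 log₁₀ d + 5 = m + 5 log₁₀ p + 5, so ∂M/∂p = 5/(p ln 10).
σ_M = (5/ln 10) · (σ_p/p) = 2.1715 × 0.0051/0.02353 = 2.1715 × 0.21674 = 0.47065.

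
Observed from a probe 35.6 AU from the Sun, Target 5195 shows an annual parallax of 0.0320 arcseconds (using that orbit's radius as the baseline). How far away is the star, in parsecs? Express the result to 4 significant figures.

With baseline B (in AU) and parallax p (in arcsec), d = B/p parsecs.
d = 35.6 / 0.0320 = 1112.5 pc.

1113 pc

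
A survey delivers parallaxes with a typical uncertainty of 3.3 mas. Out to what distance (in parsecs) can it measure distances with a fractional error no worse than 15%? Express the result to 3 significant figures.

σ_d/d = σ_p/p, so the condition is σ_p/p ≤ 0.15, i.e. p ≥ σ_p/0.15.
p_min = 3.3/0.15 = 22 mas = 0.022 arcsec.
d_max = 1/p_min = 1/0.022 = 45.455 pc.

45.5 pc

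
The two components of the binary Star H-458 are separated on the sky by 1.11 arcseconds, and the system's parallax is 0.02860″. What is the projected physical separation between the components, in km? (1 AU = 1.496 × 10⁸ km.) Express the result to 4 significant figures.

d = 1/p = 1/0.02860″ = 34.965 pc.
At distance d (pc), an angle of θ arcsec spans θ·d AU: s = 1.11 × 34.965 = 38.811 AU.
= 38.811 × 1.496 × 10⁸ km = 5.8061 × 10^9 km.

5.806 × 10^9 km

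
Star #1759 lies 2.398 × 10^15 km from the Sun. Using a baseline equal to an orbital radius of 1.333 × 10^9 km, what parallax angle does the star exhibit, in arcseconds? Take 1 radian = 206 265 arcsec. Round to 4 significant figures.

θ ≈ B/d = (1.333 × 10^9) / (2.398 × 10^15) = 5.5588 × 10^-7 rad.
In arcseconds: 5.5588 × 10^-7 × 206265 = 0.11466″.

0.1147 arcsec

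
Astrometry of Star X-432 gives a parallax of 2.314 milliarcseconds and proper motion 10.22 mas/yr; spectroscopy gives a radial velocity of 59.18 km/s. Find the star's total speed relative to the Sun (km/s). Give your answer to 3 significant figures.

d = 1/p = 1/0.002314″ = 432.15 pc.
μ = 10.22 mas/yr = 0.01022 ″/yr.
v_t = 4.740 μ d = 4.740 × 0.01022 × 432.15 = 20.935 km/s.
v = √(v_r² + v_t²) = √(59.18² + 20.935²) = √3940.55 = 62.774 km/s.

62.8 km/s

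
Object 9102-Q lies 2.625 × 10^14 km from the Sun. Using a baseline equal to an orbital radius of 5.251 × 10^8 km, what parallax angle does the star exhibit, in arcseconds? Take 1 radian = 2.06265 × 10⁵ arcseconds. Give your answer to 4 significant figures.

θ ≈ B/d = (5.251 × 10^8) / (2.625 × 10^14) = 2.0004 × 10^-6 rad.
In arcseconds: 2.0004 × 10^-6 × 206265 = 0.41261″.

0.4126 arcsec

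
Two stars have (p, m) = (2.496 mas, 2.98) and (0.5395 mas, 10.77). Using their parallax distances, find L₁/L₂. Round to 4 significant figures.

L₁/L₂ = 61.02

d₁ = 1/p₁ = 1/0.002496″ = 400.64 pc; d₂ = 1/p₂ = 1/0.0005395″ = 1853.6 pc.
M₁ = m₁ − 5 log₁₀ d₁ + 5 = 2.98 − 13.0138 + 5 = -5.0338.
M₂ = 10.77 − 16.3401 + 5 = -0.5701.
L₁/L₂ = 10^(0.4(M₂ − M₁)) = 10^(0.4 × 4.4637) = 10^1.78548 = 61.021.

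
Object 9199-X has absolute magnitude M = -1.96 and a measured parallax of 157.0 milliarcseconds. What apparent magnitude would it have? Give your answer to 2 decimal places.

d = 1/p = 1/0.1570″ = 6.3694 pc.
m − M = 5 log₁₀ d − 5 = 5 log₁₀(6.3694) − 5 = 4.0205 − 5 = -0.9795.
m = M + (m − M) = -1.96 + (-0.9795) = -2.94.

m = -2.94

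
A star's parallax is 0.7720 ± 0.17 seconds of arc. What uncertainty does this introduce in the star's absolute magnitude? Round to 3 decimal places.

M = m − 5 log₁₀ d + 5 = m + 5 log₁₀ p + 5, so ∂M/∂p = 5/(p ln 10).
σ_M = (5/ln 10) · (σ_p/p) = 2.1715 × 0.17/0.7720 = 2.1715 × 0.22021 = 0.47819.

σ_M = 0.478 mag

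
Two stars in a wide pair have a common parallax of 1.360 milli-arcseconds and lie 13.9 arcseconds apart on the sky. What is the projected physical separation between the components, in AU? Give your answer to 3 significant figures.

10200 AU

d = 1/p = 1/0.001360″ = 735.29 pc.
At distance d (pc), an angle of θ arcsec spans θ·d AU: s = 13.9 × 735.29 = 10221 AU.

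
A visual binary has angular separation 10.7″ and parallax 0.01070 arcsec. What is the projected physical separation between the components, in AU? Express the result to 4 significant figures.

d = 1/p = 1/0.01070″ = 93.458 pc.
At distance d (pc), an angle of θ arcsec spans θ·d AU: s = 10.7 × 93.458 = 1000 AU.

1000 AU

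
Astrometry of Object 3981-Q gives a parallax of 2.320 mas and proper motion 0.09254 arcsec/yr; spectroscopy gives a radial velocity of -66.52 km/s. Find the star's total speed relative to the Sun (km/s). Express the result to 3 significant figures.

200 km/s

d = 1/p = 1/0.002320″ = 431.03 pc.
v_t = 4.740 μ d = 4.740 × 0.09254 × 431.03 = 189.07 km/s.
v = √(v_r² + v_t²) = √((-66.52)² + 189.07²) = √40172.4 = 200.43 km/s.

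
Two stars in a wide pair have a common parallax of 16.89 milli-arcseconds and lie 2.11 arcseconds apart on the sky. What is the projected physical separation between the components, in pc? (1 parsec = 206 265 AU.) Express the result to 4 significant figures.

d = 1/p = 1/0.01689″ = 59.207 pc.
At distance d (pc), an angle of θ arcsec spans θ·d AU: s = 2.11 × 59.207 = 124.93 AU.
= 124.93 / 206265 = 0.00060568 pc.

0.0006057 pc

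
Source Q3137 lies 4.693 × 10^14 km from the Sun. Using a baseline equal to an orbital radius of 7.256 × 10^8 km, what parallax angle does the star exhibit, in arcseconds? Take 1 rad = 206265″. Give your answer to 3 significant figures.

θ ≈ B/d = (7.256 × 10^8) / (4.693 × 10^14) = 1.5461 × 10^-6 rad.
In arcseconds: 1.5461 × 10^-6 × 206265 = 0.31891″.

0.319 arcsec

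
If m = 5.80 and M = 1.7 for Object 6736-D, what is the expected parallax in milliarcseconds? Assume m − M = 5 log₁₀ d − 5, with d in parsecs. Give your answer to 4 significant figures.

15.14 mas

m − M = 5.80 − 1.7 = 4.10.
d = 10^((m−M)/5 + 1) = 10^1.820 = 66.069 pc.
p = 1/d = 1/66.069 = 0.015136 arcsec = 15.136 mas.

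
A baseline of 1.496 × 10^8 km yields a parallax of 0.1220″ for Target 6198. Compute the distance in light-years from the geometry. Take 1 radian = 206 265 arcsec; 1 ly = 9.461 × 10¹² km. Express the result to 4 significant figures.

θ = 0.1220″ = 0.1220/206265 = 5.9147 × 10^-7 rad.
d = B/θ = (1.496 × 10^8) / (5.9147 × 10^-7) = 2.5293 × 10^14 km = (2.5293 × 10^14) / (9.461 × 10^12) ly = 26.734 ly.

26.73 ly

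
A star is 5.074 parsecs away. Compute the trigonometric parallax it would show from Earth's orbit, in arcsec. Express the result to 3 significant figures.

0.197 arcsec

p = 1/d = 1/5.074 = 0.19708 arcsec.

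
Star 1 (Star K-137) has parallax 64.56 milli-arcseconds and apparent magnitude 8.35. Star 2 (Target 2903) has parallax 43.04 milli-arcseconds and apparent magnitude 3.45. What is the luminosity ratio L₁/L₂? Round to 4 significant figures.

d₁ = 1/p₁ = 1/0.06456″ = 15.489 pc; d₂ = 1/p₂ = 1/0.04304″ = 23.234 pc.
M₁ = m₁ − 5 log₁₀ d₁ + 5 = 8.35 − 5.9501 + 5 = 7.3999.
M₂ = 3.45 − 6.8306 + 5 = 1.6194.
L₁/L₂ = 10^(0.4(M₂ − M₁)) = 10^(0.4 × (-5.7805)) = 10^(-2.31220) = 0.004873.

L₁/L₂ = 0.004873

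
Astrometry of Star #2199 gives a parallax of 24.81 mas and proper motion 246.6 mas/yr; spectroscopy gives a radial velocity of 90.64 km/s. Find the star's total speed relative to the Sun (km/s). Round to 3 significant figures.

d = 1/p = 1/0.02481″ = 40.306 pc.
μ = 246.6 mas/yr = 0.2466 ″/yr.
v_t = 4.740 μ d = 4.740 × 0.2466 × 40.306 = 47.113 km/s.
v = √(v_r² + v_t²) = √(90.64² + 47.113²) = √10435.2 = 102.15 km/s.

102 km/s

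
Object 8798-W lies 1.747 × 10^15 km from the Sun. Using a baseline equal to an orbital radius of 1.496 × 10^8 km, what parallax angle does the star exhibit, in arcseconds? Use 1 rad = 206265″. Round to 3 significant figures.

0.0177 arcsec

θ ≈ B/d = (1.496 × 10^8) / (1.747 × 10^15) = 8.5633 × 10^-8 rad.
In arcseconds: 8.5633 × 10^-8 × 206265 = 0.017663″.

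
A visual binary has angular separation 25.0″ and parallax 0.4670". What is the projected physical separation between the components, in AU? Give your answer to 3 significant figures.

d = 1/p = 1/0.4670″ = 2.1413 pc.
At distance d (pc), an angle of θ arcsec spans θ·d AU: s = 25.0 × 2.1413 = 53.533 AU.

53.5 AU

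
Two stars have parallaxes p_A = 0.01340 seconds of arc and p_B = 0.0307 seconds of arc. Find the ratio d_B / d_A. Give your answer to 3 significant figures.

Since d = 1/p, d_B/d_A = p_A/p_B.
= 0.01340 / 0.0307 = 0.43648.

0.436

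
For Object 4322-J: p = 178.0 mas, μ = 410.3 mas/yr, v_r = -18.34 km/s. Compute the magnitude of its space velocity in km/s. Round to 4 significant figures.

21.35 km/s

d = 1/p = 1/0.1780″ = 5.618 pc.
μ = 410.3 mas/yr = 0.4103 ″/yr.
v_t = 4.740 μ d = 4.740 × 0.4103 × 5.618 = 10.926 km/s.
v = √(v_r² + v_t²) = √((-18.34)² + 10.926²) = √455.733 = 21.348 km/s.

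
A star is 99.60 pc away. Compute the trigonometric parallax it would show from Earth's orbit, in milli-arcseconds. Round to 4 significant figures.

p = 1/d = 1/99.6 = 0.01004 arcsec.
= 0.01004 × 1000 = 10.04 mas.

10.04 mas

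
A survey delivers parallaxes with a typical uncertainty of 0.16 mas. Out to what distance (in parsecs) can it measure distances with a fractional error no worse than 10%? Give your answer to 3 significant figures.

625 pc

σ_d/d = σ_p/p, so the condition is σ_p/p ≤ 0.10, i.e. p ≥ σ_p/0.10.
p_min = 0.16/0.10 = 1.6 mas = 0.0016 arcsec.
d_max = 1/p_min = 1/0.0016 = 625 pc.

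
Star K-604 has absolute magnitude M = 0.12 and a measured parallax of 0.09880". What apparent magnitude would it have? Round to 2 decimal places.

d = 1/p = 1/0.09880″ = 10.121 pc.
m − M = 5 log₁₀ d − 5 = 5 log₁₀(10.121) − 5 = 5.0261 − 5 = 0.0261.
m = M + (m − M) = 0.12 + 0.0261 = 0.15.

m = 0.15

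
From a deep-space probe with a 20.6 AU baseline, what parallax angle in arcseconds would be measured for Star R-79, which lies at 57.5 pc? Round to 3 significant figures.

0.358 arcsec

p (arcsec) = B (AU) / d (pc).
p = 20.6 / 57.5 = 0.35826 arcsec.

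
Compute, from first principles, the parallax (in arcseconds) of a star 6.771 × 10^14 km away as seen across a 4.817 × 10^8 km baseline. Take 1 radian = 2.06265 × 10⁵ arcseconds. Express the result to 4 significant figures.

0.1467 arcsec

θ ≈ B/d = (4.817 × 10^8) / (6.771 × 10^14) = 7.1142 × 10^-7 rad.
In arcseconds: 7.1142 × 10^-7 × 206265 = 0.14674″.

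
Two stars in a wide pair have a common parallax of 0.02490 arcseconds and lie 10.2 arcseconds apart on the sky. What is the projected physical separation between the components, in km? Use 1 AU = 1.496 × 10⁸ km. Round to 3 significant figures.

6.13 × 10^10 km

d = 1/p = 1/0.02490″ = 40.161 pc.
At distance d (pc), an angle of θ arcsec spans θ·d AU: s = 10.2 × 40.161 = 409.64 AU.
= 409.64 × 1.496 × 10⁸ km = 6.1282 × 10^10 km.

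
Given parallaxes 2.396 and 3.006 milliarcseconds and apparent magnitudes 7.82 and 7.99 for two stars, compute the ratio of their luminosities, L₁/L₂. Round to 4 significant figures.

L₁/L₂ = 1.841

d₁ = 1/p₁ = 1/0.002396″ = 417.36 pc; d₂ = 1/p₂ = 1/0.003006″ = 332.67 pc.
M₁ = m₁ − 5 log₁₀ d₁ + 5 = 7.82 − 13.1026 + 5 = -0.2826.
M₂ = 7.99 − 12.6101 + 5 = 0.3799.
L₁/L₂ = 10^(0.4(M₂ − M₁)) = 10^(0.4 × 0.6625) = 10^0.26500 = 1.8408.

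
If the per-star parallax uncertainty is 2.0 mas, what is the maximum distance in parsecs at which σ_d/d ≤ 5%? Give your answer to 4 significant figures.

25.00 pc

σ_d/d = σ_p/p, so the condition is σ_p/p ≤ 0.05, i.e. p ≥ σ_p/0.05.
p_min = 2.0/0.05 = 40 mas = 0.04 arcsec.
d_max = 1/p_min = 1/0.04 = 25 pc.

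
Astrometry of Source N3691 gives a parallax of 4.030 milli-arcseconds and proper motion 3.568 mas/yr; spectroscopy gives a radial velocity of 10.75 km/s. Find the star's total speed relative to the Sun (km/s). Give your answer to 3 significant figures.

11.5 km/s

d = 1/p = 1/0.004030″ = 248.14 pc.
μ = 3.568 mas/yr = 0.003568 ″/yr.
v_t = 4.740 μ d = 4.740 × 0.003568 × 248.14 = 4.1966 km/s.
v = √(v_r² + v_t²) = √(10.75² + 4.1966²) = √133.174 = 11.54 km/s.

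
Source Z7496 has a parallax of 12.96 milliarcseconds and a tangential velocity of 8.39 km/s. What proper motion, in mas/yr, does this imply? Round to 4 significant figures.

d = 1/p = 1/0.01296″ = 77.16 pc.
μ = v_t / (4.74 d) = 8.39 / (4.74 × 77.16) = 8.39 / 365.74 = 0.02294 ″/yr = 22.94 mas/yr.

22.94 mas/yr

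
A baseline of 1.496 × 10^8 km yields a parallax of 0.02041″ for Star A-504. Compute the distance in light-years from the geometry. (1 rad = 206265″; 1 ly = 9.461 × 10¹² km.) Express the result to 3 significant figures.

θ = 0.02041″ = 0.02041/206265 = 9.8950 × 10^-8 rad.
d = B/θ = (1.496 × 10^8) / (9.8950 × 10^-8) = 1.5119 × 10^15 km = (1.5119 × 10^15) / (9.461 × 10^12) ly = 159.8 ly.

160 ly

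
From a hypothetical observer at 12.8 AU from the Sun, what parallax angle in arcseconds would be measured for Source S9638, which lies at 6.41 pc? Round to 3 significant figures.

p (arcsec) = B (AU) / d (pc).
p = 12.8 / 6.41 = 1.9969 arcsec.

2.00 arcsec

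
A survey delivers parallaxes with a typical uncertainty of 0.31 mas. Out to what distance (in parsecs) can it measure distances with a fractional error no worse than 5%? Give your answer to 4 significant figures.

161.3 pc

σ_d/d = σ_p/p, so the condition is σ_p/p ≤ 0.05, i.e. p ≥ σ_p/0.05.
p_min = 0.31/0.05 = 6.2 mas = 0.0062 arcsec.
d_max = 1/p_min = 1/0.0062 = 161.29 pc.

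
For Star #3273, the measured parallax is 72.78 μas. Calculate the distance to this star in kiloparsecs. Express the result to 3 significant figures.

13.7 kpc

p = 72.78 μas = 0.00007278 arcsec.
d = 1/p = 1/0.00007278 = 13740 pc.
= 13.74 kpc.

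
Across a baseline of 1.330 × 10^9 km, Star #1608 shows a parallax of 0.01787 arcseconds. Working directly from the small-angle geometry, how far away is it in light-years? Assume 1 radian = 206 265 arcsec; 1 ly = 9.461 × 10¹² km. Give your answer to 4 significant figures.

1623 ly

θ = 0.01787″ = 0.01787/206265 = 8.6636 × 10^-8 rad.
d = B/θ = (1.330 × 10^9) / (8.6636 × 10^-8) = 1.5352 × 10^16 km = (1.5352 × 10^16) / (9.461 × 10^12) ly = 1622.7 ly.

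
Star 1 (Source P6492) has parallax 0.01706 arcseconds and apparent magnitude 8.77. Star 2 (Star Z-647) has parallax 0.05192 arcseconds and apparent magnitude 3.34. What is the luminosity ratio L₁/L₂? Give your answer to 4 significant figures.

d₁ = 1/p₁ = 1/0.01706″ = 58.617 pc; d₂ = 1/p₂ = 1/0.05192″ = 19.26 pc.
M₁ = m₁ − 5 log₁₀ d₁ + 5 = 8.77 − 8.8401 + 5 = 4.9299.
M₂ = 3.34 − 6.4233 + 5 = 1.9167.
L₁/L₂ = 10^(0.4(M₂ − M₁)) = 10^(0.4 × (-3.0132)) = 10^(-1.20528) = 0.062333.

L₁/L₂ = 0.06233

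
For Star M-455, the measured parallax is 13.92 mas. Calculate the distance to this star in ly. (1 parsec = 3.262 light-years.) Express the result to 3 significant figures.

p = 13.92 mas = 0.01392 arcsec.
d = 1/p = 1/0.01392 = 71.839 pc.
In light-years: 71.839 × 3.262 = 234.34 ly.

234 ly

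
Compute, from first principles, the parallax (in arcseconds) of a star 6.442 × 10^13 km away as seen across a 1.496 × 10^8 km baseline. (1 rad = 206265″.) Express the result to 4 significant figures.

θ ≈ B/d = (1.496 × 10^8) / (6.442 × 10^13) = 2.3223 × 10^-6 rad.
In arcseconds: 2.3223 × 10^-6 × 206265 = 0.47901″.

0.4790 arcsec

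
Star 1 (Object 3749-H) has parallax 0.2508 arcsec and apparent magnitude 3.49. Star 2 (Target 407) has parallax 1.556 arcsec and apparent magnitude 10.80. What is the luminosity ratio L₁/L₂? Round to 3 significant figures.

d₁ = 1/p₁ = 1/0.2508″ = 3.9872 pc; d₂ = 1/p₂ = 1/1.556″ = 0.64267 pc.
M₁ = m₁ − 5 log₁₀ d₁ + 5 = 3.49 − 3.0033 + 5 = 5.4867.
M₂ = 10.80 − (-0.9601) + 5 = 16.7601.
L₁/L₂ = 10^(0.4(M₂ − M₁)) = 10^(0.4 × 11.2734) = 10^4.50936 = 32312.

L₁/L₂ = 32300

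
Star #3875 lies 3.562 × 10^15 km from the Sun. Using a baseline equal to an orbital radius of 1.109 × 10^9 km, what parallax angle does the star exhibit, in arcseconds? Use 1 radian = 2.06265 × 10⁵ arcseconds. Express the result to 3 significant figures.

θ ≈ B/d = (1.109 × 10^9) / (3.562 × 10^15) = 3.1134 × 10^-7 rad.
In arcseconds: 3.1134 × 10^-7 × 206265 = 0.064219″.

0.0642 arcsec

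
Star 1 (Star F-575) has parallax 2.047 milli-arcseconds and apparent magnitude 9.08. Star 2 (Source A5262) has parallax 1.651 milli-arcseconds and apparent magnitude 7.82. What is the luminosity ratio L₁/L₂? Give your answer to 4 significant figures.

L₁/L₂ = 0.2038

d₁ = 1/p₁ = 1/0.002047″ = 488.52 pc; d₂ = 1/p₂ = 1/0.001651″ = 605.69 pc.
M₁ = m₁ − 5 log₁₀ d₁ + 5 = 9.08 − 13.4444 + 5 = 0.6356.
M₂ = 7.82 − 13.9113 + 5 = -1.0913.
L₁/L₂ = 10^(0.4(M₂ − M₁)) = 10^(0.4 × (-1.7269)) = 10^(-0.69076) = 0.20382.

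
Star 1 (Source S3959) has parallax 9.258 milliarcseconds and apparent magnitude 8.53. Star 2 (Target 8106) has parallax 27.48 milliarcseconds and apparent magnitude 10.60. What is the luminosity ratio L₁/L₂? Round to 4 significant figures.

d₁ = 1/p₁ = 1/0.009258″ = 108.01 pc; d₂ = 1/p₂ = 1/0.02748″ = 36.39 pc.
M₁ = m₁ − 5 log₁₀ d₁ + 5 = 8.53 − 10.1673 + 5 = 3.3627.
M₂ = 10.60 − 7.8049 + 5 = 7.7951.
L₁/L₂ = 10^(0.4(M₂ − M₁)) = 10^(0.4 × 4.4324) = 10^1.77296 = 59.287.

L₁/L₂ = 59.29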